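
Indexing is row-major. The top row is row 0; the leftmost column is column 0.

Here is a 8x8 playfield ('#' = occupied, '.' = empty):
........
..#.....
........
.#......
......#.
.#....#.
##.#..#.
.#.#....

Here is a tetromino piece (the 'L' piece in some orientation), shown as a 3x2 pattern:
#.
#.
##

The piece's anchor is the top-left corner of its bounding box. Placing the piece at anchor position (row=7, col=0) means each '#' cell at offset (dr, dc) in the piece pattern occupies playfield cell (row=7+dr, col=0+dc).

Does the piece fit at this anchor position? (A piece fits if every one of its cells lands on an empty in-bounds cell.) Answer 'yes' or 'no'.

Answer: no

Derivation:
Check each piece cell at anchor (7, 0):
  offset (0,0) -> (7,0): empty -> OK
  offset (1,0) -> (8,0): out of bounds -> FAIL
  offset (2,0) -> (9,0): out of bounds -> FAIL
  offset (2,1) -> (9,1): out of bounds -> FAIL
All cells valid: no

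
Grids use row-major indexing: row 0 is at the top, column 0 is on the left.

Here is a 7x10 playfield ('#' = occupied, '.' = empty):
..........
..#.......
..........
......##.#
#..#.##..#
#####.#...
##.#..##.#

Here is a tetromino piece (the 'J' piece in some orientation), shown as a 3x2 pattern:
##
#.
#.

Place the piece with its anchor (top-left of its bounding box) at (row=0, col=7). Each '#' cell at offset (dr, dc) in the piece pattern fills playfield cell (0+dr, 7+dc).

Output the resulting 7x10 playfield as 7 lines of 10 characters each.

Fill (0+0,7+0) = (0,7)
Fill (0+0,7+1) = (0,8)
Fill (0+1,7+0) = (1,7)
Fill (0+2,7+0) = (2,7)

Answer: .......##.
..#....#..
.......#..
......##.#
#..#.##..#
#####.#...
##.#..##.#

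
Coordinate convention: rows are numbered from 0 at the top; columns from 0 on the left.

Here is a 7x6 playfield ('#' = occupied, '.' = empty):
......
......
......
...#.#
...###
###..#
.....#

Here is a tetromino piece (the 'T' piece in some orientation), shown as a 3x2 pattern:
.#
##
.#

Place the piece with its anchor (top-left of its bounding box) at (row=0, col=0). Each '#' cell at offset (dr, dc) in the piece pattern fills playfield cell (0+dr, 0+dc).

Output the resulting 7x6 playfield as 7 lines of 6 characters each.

Fill (0+0,0+1) = (0,1)
Fill (0+1,0+0) = (1,0)
Fill (0+1,0+1) = (1,1)
Fill (0+2,0+1) = (2,1)

Answer: .#....
##....
.#....
...#.#
...###
###..#
.....#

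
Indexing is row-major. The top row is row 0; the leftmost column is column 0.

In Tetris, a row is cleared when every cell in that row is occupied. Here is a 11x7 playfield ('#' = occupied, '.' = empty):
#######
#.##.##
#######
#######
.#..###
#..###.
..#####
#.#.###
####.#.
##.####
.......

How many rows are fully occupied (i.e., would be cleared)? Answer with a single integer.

Check each row:
  row 0: 0 empty cells -> FULL (clear)
  row 1: 2 empty cells -> not full
  row 2: 0 empty cells -> FULL (clear)
  row 3: 0 empty cells -> FULL (clear)
  row 4: 3 empty cells -> not full
  row 5: 3 empty cells -> not full
  row 6: 2 empty cells -> not full
  row 7: 2 empty cells -> not full
  row 8: 2 empty cells -> not full
  row 9: 1 empty cell -> not full
  row 10: 7 empty cells -> not full
Total rows cleared: 3

Answer: 3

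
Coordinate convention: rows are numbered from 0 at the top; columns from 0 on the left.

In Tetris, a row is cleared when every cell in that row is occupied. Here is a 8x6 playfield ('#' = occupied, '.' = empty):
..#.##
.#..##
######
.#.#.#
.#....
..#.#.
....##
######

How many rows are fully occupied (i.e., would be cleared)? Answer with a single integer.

Check each row:
  row 0: 3 empty cells -> not full
  row 1: 3 empty cells -> not full
  row 2: 0 empty cells -> FULL (clear)
  row 3: 3 empty cells -> not full
  row 4: 5 empty cells -> not full
  row 5: 4 empty cells -> not full
  row 6: 4 empty cells -> not full
  row 7: 0 empty cells -> FULL (clear)
Total rows cleared: 2

Answer: 2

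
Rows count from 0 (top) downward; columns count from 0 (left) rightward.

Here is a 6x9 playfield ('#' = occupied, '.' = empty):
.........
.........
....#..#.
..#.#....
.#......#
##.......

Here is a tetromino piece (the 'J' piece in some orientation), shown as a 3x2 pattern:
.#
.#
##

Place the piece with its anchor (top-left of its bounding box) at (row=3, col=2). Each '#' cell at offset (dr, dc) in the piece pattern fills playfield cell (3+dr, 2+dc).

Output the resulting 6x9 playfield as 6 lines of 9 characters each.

Fill (3+0,2+1) = (3,3)
Fill (3+1,2+1) = (4,3)
Fill (3+2,2+0) = (5,2)
Fill (3+2,2+1) = (5,3)

Answer: .........
.........
....#..#.
..###....
.#.#....#
####.....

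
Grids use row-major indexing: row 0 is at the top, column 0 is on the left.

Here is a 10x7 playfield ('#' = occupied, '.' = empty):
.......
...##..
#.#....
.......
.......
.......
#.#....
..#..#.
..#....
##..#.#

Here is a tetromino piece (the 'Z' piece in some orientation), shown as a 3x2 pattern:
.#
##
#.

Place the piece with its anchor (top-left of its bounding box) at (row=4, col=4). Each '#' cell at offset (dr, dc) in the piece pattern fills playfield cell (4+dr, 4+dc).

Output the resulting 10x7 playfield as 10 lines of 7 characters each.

Answer: .......
...##..
#.#....
.......
.....#.
....##.
#.#.#..
..#..#.
..#....
##..#.#

Derivation:
Fill (4+0,4+1) = (4,5)
Fill (4+1,4+0) = (5,4)
Fill (4+1,4+1) = (5,5)
Fill (4+2,4+0) = (6,4)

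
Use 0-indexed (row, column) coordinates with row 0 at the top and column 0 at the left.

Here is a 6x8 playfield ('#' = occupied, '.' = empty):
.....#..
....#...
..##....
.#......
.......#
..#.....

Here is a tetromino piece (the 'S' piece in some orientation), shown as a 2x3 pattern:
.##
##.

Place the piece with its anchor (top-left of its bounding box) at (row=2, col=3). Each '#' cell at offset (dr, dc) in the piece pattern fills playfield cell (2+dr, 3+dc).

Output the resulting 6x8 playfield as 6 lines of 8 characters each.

Fill (2+0,3+1) = (2,4)
Fill (2+0,3+2) = (2,5)
Fill (2+1,3+0) = (3,3)
Fill (2+1,3+1) = (3,4)

Answer: .....#..
....#...
..####..
.#.##...
.......#
..#.....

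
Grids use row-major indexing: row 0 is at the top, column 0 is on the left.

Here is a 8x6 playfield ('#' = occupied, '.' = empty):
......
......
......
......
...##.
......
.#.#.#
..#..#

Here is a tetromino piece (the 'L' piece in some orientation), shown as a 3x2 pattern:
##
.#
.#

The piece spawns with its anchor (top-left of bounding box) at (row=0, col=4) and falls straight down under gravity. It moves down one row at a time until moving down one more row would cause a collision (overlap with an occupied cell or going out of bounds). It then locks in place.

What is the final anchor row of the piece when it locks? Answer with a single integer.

Spawn at (row=0, col=4). Try each row:
  row 0: fits
  row 1: fits
  row 2: fits
  row 3: fits
  row 4: blocked -> lock at row 3

Answer: 3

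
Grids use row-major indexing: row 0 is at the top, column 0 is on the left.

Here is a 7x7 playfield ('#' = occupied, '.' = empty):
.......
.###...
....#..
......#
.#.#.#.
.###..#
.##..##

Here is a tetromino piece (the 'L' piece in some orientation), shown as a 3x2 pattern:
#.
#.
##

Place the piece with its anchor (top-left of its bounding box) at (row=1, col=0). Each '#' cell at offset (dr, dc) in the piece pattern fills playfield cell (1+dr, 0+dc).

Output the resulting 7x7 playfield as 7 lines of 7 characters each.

Fill (1+0,0+0) = (1,0)
Fill (1+1,0+0) = (2,0)
Fill (1+2,0+0) = (3,0)
Fill (1+2,0+1) = (3,1)

Answer: .......
####...
#...#..
##....#
.#.#.#.
.###..#
.##..##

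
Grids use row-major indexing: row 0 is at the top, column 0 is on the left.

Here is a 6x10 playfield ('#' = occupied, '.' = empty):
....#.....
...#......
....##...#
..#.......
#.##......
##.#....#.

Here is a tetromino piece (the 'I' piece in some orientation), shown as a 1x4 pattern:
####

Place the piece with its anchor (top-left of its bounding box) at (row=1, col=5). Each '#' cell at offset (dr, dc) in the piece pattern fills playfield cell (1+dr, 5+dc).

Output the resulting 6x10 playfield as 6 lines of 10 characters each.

Answer: ....#.....
...#.####.
....##...#
..#.......
#.##......
##.#....#.

Derivation:
Fill (1+0,5+0) = (1,5)
Fill (1+0,5+1) = (1,6)
Fill (1+0,5+2) = (1,7)
Fill (1+0,5+3) = (1,8)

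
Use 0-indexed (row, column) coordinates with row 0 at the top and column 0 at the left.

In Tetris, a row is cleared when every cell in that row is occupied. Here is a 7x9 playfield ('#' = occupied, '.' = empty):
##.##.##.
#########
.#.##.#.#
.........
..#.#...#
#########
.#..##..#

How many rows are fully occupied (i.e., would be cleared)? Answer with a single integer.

Answer: 2

Derivation:
Check each row:
  row 0: 3 empty cells -> not full
  row 1: 0 empty cells -> FULL (clear)
  row 2: 4 empty cells -> not full
  row 3: 9 empty cells -> not full
  row 4: 6 empty cells -> not full
  row 5: 0 empty cells -> FULL (clear)
  row 6: 5 empty cells -> not full
Total rows cleared: 2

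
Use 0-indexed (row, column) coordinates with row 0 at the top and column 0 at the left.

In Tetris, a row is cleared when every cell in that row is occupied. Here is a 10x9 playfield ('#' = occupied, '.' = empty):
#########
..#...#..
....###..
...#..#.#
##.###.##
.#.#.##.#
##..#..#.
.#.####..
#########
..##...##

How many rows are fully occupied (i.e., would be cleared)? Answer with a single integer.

Answer: 2

Derivation:
Check each row:
  row 0: 0 empty cells -> FULL (clear)
  row 1: 7 empty cells -> not full
  row 2: 6 empty cells -> not full
  row 3: 6 empty cells -> not full
  row 4: 2 empty cells -> not full
  row 5: 4 empty cells -> not full
  row 6: 5 empty cells -> not full
  row 7: 4 empty cells -> not full
  row 8: 0 empty cells -> FULL (clear)
  row 9: 5 empty cells -> not full
Total rows cleared: 2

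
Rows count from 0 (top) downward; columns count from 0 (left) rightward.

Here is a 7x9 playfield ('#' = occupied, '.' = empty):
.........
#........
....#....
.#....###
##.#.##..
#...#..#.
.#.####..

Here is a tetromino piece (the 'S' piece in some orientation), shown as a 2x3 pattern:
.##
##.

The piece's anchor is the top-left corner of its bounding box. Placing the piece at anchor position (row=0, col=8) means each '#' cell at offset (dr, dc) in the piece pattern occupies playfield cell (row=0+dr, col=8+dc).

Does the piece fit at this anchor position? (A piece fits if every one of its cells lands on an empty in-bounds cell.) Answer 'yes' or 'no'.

Check each piece cell at anchor (0, 8):
  offset (0,1) -> (0,9): out of bounds -> FAIL
  offset (0,2) -> (0,10): out of bounds -> FAIL
  offset (1,0) -> (1,8): empty -> OK
  offset (1,1) -> (1,9): out of bounds -> FAIL
All cells valid: no

Answer: no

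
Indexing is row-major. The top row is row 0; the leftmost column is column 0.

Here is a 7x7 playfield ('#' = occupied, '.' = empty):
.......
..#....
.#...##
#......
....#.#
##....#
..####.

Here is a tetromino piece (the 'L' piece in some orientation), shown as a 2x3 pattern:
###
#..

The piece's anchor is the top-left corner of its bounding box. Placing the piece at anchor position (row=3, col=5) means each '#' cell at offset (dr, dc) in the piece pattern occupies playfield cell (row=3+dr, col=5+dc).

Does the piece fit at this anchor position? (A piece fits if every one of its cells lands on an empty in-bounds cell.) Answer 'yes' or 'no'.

Answer: no

Derivation:
Check each piece cell at anchor (3, 5):
  offset (0,0) -> (3,5): empty -> OK
  offset (0,1) -> (3,6): empty -> OK
  offset (0,2) -> (3,7): out of bounds -> FAIL
  offset (1,0) -> (4,5): empty -> OK
All cells valid: no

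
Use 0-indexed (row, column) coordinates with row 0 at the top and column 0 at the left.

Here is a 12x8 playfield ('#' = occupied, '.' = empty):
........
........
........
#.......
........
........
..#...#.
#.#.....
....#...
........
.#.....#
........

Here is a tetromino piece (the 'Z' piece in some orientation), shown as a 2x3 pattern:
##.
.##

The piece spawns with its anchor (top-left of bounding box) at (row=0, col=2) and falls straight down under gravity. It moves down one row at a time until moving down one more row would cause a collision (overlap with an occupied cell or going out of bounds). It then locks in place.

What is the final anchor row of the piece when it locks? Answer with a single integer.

Spawn at (row=0, col=2). Try each row:
  row 0: fits
  row 1: fits
  row 2: fits
  row 3: fits
  row 4: fits
  row 5: fits
  row 6: blocked -> lock at row 5

Answer: 5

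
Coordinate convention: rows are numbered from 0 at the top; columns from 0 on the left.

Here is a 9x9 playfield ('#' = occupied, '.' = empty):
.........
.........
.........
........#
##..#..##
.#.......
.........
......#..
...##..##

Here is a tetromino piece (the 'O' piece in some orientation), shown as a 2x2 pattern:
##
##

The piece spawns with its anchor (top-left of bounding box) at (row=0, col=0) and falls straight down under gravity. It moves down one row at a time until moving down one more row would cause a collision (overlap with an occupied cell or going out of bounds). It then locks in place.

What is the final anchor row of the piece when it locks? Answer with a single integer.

Spawn at (row=0, col=0). Try each row:
  row 0: fits
  row 1: fits
  row 2: fits
  row 3: blocked -> lock at row 2

Answer: 2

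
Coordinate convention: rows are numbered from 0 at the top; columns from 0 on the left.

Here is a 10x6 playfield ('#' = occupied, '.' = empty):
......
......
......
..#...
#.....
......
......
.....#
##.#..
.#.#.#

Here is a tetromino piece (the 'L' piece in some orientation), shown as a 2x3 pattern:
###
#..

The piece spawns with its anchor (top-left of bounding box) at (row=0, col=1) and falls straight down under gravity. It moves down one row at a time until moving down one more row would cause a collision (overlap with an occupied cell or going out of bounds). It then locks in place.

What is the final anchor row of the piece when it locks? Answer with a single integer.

Answer: 2

Derivation:
Spawn at (row=0, col=1). Try each row:
  row 0: fits
  row 1: fits
  row 2: fits
  row 3: blocked -> lock at row 2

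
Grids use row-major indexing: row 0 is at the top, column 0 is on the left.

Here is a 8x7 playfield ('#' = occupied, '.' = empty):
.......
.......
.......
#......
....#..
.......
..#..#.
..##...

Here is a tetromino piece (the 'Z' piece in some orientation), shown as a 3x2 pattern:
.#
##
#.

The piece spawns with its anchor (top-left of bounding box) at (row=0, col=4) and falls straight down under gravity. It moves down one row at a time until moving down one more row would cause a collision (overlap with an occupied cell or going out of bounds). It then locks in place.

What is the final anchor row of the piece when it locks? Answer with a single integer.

Spawn at (row=0, col=4). Try each row:
  row 0: fits
  row 1: fits
  row 2: blocked -> lock at row 1

Answer: 1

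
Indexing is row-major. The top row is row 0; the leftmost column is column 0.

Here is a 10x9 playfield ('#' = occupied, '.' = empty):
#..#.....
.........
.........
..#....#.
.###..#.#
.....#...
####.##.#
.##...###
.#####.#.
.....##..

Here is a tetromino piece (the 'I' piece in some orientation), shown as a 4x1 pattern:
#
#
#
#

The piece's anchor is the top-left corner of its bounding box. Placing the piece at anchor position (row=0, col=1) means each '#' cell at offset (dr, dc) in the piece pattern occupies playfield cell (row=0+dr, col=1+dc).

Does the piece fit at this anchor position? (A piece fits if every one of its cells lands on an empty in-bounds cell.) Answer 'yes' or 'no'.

Check each piece cell at anchor (0, 1):
  offset (0,0) -> (0,1): empty -> OK
  offset (1,0) -> (1,1): empty -> OK
  offset (2,0) -> (2,1): empty -> OK
  offset (3,0) -> (3,1): empty -> OK
All cells valid: yes

Answer: yes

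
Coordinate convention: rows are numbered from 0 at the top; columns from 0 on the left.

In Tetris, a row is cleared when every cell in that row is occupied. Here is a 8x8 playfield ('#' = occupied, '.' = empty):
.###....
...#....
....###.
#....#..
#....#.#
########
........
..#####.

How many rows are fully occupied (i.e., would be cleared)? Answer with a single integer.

Answer: 1

Derivation:
Check each row:
  row 0: 5 empty cells -> not full
  row 1: 7 empty cells -> not full
  row 2: 5 empty cells -> not full
  row 3: 6 empty cells -> not full
  row 4: 5 empty cells -> not full
  row 5: 0 empty cells -> FULL (clear)
  row 6: 8 empty cells -> not full
  row 7: 3 empty cells -> not full
Total rows cleared: 1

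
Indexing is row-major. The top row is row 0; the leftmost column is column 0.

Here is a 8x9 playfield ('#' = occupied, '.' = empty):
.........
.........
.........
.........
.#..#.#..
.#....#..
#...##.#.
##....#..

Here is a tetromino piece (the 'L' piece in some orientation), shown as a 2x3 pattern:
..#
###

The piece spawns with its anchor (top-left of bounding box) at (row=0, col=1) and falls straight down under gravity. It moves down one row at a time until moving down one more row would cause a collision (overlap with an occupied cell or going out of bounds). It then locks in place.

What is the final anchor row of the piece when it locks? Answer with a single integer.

Spawn at (row=0, col=1). Try each row:
  row 0: fits
  row 1: fits
  row 2: fits
  row 3: blocked -> lock at row 2

Answer: 2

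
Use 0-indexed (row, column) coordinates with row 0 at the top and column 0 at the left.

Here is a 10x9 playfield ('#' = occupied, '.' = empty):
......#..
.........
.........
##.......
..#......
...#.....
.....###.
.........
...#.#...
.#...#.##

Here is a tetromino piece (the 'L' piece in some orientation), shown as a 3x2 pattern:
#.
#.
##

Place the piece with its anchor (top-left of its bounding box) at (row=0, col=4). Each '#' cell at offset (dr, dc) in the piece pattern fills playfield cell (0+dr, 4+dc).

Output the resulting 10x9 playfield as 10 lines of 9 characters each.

Answer: ....#.#..
....#....
....##...
##.......
..#......
...#.....
.....###.
.........
...#.#...
.#...#.##

Derivation:
Fill (0+0,4+0) = (0,4)
Fill (0+1,4+0) = (1,4)
Fill (0+2,4+0) = (2,4)
Fill (0+2,4+1) = (2,5)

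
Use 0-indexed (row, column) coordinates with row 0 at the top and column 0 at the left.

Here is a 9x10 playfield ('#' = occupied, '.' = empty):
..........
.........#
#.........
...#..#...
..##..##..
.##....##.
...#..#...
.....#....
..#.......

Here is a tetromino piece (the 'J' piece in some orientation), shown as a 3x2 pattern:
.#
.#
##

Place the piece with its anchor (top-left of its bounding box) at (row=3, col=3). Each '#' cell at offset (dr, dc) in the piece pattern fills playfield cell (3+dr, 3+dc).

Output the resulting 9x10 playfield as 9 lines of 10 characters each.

Answer: ..........
.........#
#.........
...##.#...
..###.##..
.####..##.
...#..#...
.....#....
..#.......

Derivation:
Fill (3+0,3+1) = (3,4)
Fill (3+1,3+1) = (4,4)
Fill (3+2,3+0) = (5,3)
Fill (3+2,3+1) = (5,4)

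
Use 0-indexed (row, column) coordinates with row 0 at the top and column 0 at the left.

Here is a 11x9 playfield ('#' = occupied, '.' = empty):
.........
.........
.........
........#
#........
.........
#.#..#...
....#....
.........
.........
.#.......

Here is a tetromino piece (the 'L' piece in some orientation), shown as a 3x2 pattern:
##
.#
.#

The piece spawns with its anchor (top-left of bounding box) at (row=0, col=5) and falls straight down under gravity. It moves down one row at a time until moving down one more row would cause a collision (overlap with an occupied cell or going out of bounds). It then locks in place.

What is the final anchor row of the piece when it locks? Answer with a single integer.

Spawn at (row=0, col=5). Try each row:
  row 0: fits
  row 1: fits
  row 2: fits
  row 3: fits
  row 4: fits
  row 5: fits
  row 6: blocked -> lock at row 5

Answer: 5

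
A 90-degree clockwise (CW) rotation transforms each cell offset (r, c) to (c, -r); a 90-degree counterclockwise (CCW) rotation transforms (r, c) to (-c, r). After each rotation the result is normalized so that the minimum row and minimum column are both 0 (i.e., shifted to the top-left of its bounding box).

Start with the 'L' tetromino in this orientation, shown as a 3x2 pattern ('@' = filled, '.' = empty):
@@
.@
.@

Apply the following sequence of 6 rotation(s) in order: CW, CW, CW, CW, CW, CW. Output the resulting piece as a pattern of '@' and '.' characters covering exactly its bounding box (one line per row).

Start:
@@
.@
.@
After rotation 1 (CW):
..@
@@@
After rotation 2 (CW):
@.
@.
@@
After rotation 3 (CW):
@@@
@..
After rotation 4 (CW):
@@
.@
.@
After rotation 5 (CW):
..@
@@@
After rotation 6 (CW):
@.
@.
@@

Answer: @.
@.
@@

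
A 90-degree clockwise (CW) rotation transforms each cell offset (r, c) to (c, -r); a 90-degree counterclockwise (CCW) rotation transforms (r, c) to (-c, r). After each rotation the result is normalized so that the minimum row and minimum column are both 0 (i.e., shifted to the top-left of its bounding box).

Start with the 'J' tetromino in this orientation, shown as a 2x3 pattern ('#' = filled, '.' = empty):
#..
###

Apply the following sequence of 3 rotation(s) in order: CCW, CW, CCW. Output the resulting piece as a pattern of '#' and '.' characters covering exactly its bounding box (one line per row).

Answer: .#
.#
##

Derivation:
Start:
#..
###
After rotation 1 (CCW):
.#
.#
##
After rotation 2 (CW):
#..
###
After rotation 3 (CCW):
.#
.#
##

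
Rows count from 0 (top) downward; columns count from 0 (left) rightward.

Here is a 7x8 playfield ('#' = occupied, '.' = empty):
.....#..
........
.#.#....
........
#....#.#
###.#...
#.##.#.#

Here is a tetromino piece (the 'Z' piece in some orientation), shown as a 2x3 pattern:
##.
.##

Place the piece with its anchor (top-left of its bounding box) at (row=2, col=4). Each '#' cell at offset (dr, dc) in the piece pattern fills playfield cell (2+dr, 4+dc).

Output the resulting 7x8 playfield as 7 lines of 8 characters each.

Answer: .....#..
........
.#.###..
.....##.
#....#.#
###.#...
#.##.#.#

Derivation:
Fill (2+0,4+0) = (2,4)
Fill (2+0,4+1) = (2,5)
Fill (2+1,4+1) = (3,5)
Fill (2+1,4+2) = (3,6)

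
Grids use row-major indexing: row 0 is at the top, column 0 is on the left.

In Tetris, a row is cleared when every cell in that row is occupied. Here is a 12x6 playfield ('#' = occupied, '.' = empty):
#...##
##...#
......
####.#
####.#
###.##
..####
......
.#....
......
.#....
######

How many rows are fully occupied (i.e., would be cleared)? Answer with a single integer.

Answer: 1

Derivation:
Check each row:
  row 0: 3 empty cells -> not full
  row 1: 3 empty cells -> not full
  row 2: 6 empty cells -> not full
  row 3: 1 empty cell -> not full
  row 4: 1 empty cell -> not full
  row 5: 1 empty cell -> not full
  row 6: 2 empty cells -> not full
  row 7: 6 empty cells -> not full
  row 8: 5 empty cells -> not full
  row 9: 6 empty cells -> not full
  row 10: 5 empty cells -> not full
  row 11: 0 empty cells -> FULL (clear)
Total rows cleared: 1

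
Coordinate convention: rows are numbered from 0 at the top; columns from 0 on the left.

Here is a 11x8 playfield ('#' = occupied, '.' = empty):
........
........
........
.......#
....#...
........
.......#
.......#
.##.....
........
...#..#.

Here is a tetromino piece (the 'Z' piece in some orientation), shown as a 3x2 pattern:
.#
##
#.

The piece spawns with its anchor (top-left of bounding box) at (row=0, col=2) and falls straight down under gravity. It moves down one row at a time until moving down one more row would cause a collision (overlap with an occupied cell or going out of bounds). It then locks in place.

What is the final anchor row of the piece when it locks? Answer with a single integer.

Spawn at (row=0, col=2). Try each row:
  row 0: fits
  row 1: fits
  row 2: fits
  row 3: fits
  row 4: fits
  row 5: fits
  row 6: blocked -> lock at row 5

Answer: 5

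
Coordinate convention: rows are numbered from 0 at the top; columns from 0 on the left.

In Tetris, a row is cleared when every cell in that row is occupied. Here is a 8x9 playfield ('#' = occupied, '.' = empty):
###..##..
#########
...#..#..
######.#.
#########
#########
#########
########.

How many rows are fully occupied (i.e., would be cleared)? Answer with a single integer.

Check each row:
  row 0: 4 empty cells -> not full
  row 1: 0 empty cells -> FULL (clear)
  row 2: 7 empty cells -> not full
  row 3: 2 empty cells -> not full
  row 4: 0 empty cells -> FULL (clear)
  row 5: 0 empty cells -> FULL (clear)
  row 6: 0 empty cells -> FULL (clear)
  row 7: 1 empty cell -> not full
Total rows cleared: 4

Answer: 4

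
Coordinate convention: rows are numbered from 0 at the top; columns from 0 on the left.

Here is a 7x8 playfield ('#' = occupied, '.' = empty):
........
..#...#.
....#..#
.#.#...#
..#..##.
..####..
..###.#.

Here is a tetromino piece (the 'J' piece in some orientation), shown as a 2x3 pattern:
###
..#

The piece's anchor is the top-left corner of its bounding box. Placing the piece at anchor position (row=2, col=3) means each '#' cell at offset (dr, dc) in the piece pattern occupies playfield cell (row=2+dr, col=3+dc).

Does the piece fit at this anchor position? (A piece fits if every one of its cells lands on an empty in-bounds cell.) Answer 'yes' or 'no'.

Answer: no

Derivation:
Check each piece cell at anchor (2, 3):
  offset (0,0) -> (2,3): empty -> OK
  offset (0,1) -> (2,4): occupied ('#') -> FAIL
  offset (0,2) -> (2,5): empty -> OK
  offset (1,2) -> (3,5): empty -> OK
All cells valid: no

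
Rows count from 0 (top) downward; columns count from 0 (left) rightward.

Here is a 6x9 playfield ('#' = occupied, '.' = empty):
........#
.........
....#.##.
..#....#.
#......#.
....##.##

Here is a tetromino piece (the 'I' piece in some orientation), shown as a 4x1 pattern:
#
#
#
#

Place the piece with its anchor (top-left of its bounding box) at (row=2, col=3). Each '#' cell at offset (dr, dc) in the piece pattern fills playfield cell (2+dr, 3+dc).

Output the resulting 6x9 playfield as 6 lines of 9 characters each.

Answer: ........#
.........
...##.##.
..##...#.
#..#...#.
...###.##

Derivation:
Fill (2+0,3+0) = (2,3)
Fill (2+1,3+0) = (3,3)
Fill (2+2,3+0) = (4,3)
Fill (2+3,3+0) = (5,3)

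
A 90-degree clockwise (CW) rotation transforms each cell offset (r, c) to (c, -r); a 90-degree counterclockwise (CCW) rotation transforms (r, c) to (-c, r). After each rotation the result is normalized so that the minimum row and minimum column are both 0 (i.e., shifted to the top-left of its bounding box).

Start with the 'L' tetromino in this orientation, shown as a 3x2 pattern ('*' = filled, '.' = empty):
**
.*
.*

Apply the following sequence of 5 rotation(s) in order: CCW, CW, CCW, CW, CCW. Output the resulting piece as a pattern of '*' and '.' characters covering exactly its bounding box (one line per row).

Answer: ***
*..

Derivation:
Start:
**
.*
.*
After rotation 1 (CCW):
***
*..
After rotation 2 (CW):
**
.*
.*
After rotation 3 (CCW):
***
*..
After rotation 4 (CW):
**
.*
.*
After rotation 5 (CCW):
***
*..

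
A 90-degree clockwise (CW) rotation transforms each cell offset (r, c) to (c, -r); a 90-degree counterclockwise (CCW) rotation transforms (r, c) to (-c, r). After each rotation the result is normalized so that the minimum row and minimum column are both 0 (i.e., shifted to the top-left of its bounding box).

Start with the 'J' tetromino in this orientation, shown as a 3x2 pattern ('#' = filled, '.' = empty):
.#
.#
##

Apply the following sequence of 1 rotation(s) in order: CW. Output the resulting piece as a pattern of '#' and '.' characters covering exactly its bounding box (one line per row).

Answer: #..
###

Derivation:
Start:
.#
.#
##
After rotation 1 (CW):
#..
###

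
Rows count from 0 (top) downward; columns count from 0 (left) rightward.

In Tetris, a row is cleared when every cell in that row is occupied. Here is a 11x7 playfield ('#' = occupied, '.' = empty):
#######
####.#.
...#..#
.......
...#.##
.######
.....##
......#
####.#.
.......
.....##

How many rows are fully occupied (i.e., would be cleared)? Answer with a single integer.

Answer: 1

Derivation:
Check each row:
  row 0: 0 empty cells -> FULL (clear)
  row 1: 2 empty cells -> not full
  row 2: 5 empty cells -> not full
  row 3: 7 empty cells -> not full
  row 4: 4 empty cells -> not full
  row 5: 1 empty cell -> not full
  row 6: 5 empty cells -> not full
  row 7: 6 empty cells -> not full
  row 8: 2 empty cells -> not full
  row 9: 7 empty cells -> not full
  row 10: 5 empty cells -> not full
Total rows cleared: 1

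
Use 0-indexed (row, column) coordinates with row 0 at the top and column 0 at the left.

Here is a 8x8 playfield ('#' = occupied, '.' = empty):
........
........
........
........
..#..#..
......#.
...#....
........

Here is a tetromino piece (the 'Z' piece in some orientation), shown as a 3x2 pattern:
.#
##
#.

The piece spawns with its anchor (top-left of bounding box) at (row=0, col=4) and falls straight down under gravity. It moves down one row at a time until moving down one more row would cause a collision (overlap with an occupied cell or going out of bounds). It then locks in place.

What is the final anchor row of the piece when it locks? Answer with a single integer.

Spawn at (row=0, col=4). Try each row:
  row 0: fits
  row 1: fits
  row 2: fits
  row 3: blocked -> lock at row 2

Answer: 2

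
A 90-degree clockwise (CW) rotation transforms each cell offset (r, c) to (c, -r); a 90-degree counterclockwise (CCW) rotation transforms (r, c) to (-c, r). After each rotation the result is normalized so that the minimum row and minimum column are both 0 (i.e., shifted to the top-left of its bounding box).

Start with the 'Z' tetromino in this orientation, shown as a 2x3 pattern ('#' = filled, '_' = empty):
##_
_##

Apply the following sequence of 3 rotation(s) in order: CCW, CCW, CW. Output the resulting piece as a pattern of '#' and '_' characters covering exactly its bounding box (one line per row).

Answer: _#
##
#_

Derivation:
Start:
##_
_##
After rotation 1 (CCW):
_#
##
#_
After rotation 2 (CCW):
##_
_##
After rotation 3 (CW):
_#
##
#_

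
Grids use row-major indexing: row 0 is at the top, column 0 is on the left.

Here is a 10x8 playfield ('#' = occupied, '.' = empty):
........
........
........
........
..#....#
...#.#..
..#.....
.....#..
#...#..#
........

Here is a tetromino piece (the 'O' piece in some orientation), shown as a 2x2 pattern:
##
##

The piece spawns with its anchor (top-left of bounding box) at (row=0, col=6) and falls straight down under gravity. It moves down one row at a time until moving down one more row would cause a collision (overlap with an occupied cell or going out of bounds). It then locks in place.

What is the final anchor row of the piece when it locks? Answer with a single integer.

Spawn at (row=0, col=6). Try each row:
  row 0: fits
  row 1: fits
  row 2: fits
  row 3: blocked -> lock at row 2

Answer: 2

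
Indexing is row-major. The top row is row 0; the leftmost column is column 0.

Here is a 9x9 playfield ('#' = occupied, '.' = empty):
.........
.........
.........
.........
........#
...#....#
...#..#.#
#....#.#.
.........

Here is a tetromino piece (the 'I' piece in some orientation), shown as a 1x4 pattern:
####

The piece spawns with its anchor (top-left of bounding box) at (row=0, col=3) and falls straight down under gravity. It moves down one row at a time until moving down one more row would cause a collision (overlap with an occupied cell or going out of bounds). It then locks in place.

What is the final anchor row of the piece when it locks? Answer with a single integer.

Spawn at (row=0, col=3). Try each row:
  row 0: fits
  row 1: fits
  row 2: fits
  row 3: fits
  row 4: fits
  row 5: blocked -> lock at row 4

Answer: 4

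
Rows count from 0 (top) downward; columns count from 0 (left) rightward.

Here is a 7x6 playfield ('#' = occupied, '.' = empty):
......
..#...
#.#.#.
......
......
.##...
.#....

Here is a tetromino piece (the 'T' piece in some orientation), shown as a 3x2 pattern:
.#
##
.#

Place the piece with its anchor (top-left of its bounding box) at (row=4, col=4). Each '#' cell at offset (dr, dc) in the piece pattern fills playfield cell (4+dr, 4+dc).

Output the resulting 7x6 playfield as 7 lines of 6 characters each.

Fill (4+0,4+1) = (4,5)
Fill (4+1,4+0) = (5,4)
Fill (4+1,4+1) = (5,5)
Fill (4+2,4+1) = (6,5)

Answer: ......
..#...
#.#.#.
......
.....#
.##.##
.#...#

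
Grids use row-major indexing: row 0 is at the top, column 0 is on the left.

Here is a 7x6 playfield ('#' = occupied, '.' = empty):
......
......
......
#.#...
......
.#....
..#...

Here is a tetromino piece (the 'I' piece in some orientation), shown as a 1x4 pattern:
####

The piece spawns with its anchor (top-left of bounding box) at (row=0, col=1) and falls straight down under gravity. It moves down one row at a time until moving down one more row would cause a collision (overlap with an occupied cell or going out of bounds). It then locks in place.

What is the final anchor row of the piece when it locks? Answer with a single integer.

Answer: 2

Derivation:
Spawn at (row=0, col=1). Try each row:
  row 0: fits
  row 1: fits
  row 2: fits
  row 3: blocked -> lock at row 2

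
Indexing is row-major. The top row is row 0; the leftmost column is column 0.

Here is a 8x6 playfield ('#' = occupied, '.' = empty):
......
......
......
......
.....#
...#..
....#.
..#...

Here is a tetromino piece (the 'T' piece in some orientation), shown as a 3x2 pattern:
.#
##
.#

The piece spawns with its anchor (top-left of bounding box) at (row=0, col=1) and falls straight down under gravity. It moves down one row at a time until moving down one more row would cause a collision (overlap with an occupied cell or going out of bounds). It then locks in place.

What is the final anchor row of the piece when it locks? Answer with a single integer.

Spawn at (row=0, col=1). Try each row:
  row 0: fits
  row 1: fits
  row 2: fits
  row 3: fits
  row 4: fits
  row 5: blocked -> lock at row 4

Answer: 4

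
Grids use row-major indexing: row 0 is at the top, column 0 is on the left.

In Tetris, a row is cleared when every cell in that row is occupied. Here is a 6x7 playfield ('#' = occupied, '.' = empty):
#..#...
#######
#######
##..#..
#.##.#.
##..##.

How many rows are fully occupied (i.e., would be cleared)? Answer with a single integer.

Check each row:
  row 0: 5 empty cells -> not full
  row 1: 0 empty cells -> FULL (clear)
  row 2: 0 empty cells -> FULL (clear)
  row 3: 4 empty cells -> not full
  row 4: 3 empty cells -> not full
  row 5: 3 empty cells -> not full
Total rows cleared: 2

Answer: 2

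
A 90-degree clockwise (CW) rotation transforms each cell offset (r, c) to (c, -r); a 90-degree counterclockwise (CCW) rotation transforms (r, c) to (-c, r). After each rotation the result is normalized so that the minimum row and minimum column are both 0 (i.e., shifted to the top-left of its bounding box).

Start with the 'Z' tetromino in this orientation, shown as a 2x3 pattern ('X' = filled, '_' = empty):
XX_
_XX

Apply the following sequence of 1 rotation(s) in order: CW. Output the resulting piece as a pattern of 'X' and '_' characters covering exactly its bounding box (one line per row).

Answer: _X
XX
X_

Derivation:
Start:
XX_
_XX
After rotation 1 (CW):
_X
XX
X_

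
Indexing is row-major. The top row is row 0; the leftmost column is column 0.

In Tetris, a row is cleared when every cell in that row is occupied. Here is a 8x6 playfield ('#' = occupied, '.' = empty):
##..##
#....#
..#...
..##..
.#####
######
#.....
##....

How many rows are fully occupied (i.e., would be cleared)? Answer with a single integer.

Check each row:
  row 0: 2 empty cells -> not full
  row 1: 4 empty cells -> not full
  row 2: 5 empty cells -> not full
  row 3: 4 empty cells -> not full
  row 4: 1 empty cell -> not full
  row 5: 0 empty cells -> FULL (clear)
  row 6: 5 empty cells -> not full
  row 7: 4 empty cells -> not full
Total rows cleared: 1

Answer: 1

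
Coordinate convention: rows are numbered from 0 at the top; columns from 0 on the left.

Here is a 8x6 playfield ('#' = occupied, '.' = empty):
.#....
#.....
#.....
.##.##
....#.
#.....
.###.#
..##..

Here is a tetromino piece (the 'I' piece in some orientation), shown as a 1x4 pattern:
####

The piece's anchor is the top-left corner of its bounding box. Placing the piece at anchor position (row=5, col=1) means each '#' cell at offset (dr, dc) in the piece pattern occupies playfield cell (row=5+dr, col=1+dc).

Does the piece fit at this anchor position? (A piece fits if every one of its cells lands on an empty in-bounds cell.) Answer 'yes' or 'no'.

Check each piece cell at anchor (5, 1):
  offset (0,0) -> (5,1): empty -> OK
  offset (0,1) -> (5,2): empty -> OK
  offset (0,2) -> (5,3): empty -> OK
  offset (0,3) -> (5,4): empty -> OK
All cells valid: yes

Answer: yes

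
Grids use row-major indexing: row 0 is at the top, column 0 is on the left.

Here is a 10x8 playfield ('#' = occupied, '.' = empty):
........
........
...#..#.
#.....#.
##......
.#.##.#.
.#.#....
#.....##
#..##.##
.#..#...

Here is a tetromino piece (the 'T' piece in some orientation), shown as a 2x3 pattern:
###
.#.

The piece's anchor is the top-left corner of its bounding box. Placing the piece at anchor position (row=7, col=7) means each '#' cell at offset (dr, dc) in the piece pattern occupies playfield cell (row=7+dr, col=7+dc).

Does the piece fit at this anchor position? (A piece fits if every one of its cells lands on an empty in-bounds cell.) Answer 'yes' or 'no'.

Answer: no

Derivation:
Check each piece cell at anchor (7, 7):
  offset (0,0) -> (7,7): occupied ('#') -> FAIL
  offset (0,1) -> (7,8): out of bounds -> FAIL
  offset (0,2) -> (7,9): out of bounds -> FAIL
  offset (1,1) -> (8,8): out of bounds -> FAIL
All cells valid: no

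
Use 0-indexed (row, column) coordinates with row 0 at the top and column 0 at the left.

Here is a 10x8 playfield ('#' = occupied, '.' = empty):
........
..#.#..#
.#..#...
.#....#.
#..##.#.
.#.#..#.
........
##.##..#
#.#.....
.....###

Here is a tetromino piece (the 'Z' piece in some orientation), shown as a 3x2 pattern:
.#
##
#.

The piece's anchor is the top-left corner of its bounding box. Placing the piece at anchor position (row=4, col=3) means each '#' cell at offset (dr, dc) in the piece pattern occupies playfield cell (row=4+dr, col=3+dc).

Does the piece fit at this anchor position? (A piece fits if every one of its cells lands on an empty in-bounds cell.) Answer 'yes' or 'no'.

Check each piece cell at anchor (4, 3):
  offset (0,1) -> (4,4): occupied ('#') -> FAIL
  offset (1,0) -> (5,3): occupied ('#') -> FAIL
  offset (1,1) -> (5,4): empty -> OK
  offset (2,0) -> (6,3): empty -> OK
All cells valid: no

Answer: no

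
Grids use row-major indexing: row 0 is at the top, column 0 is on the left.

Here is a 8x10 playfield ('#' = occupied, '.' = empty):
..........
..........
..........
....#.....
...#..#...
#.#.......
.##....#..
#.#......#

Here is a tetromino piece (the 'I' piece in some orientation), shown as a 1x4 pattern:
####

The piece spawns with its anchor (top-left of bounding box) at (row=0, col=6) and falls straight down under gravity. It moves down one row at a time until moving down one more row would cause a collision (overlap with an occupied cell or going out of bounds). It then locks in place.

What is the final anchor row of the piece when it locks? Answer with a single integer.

Answer: 3

Derivation:
Spawn at (row=0, col=6). Try each row:
  row 0: fits
  row 1: fits
  row 2: fits
  row 3: fits
  row 4: blocked -> lock at row 3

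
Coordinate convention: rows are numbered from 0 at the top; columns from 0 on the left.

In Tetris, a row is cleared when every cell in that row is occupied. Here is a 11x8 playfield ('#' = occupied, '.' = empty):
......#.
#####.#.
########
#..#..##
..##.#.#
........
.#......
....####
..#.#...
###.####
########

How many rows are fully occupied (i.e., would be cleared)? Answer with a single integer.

Answer: 2

Derivation:
Check each row:
  row 0: 7 empty cells -> not full
  row 1: 2 empty cells -> not full
  row 2: 0 empty cells -> FULL (clear)
  row 3: 4 empty cells -> not full
  row 4: 4 empty cells -> not full
  row 5: 8 empty cells -> not full
  row 6: 7 empty cells -> not full
  row 7: 4 empty cells -> not full
  row 8: 6 empty cells -> not full
  row 9: 1 empty cell -> not full
  row 10: 0 empty cells -> FULL (clear)
Total rows cleared: 2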